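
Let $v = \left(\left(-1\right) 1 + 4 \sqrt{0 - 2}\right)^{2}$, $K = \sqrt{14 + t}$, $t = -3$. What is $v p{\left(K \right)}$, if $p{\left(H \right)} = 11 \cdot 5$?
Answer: $-1705 - 440 i \sqrt{2} \approx -1705.0 - 622.25 i$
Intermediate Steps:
$K = \sqrt{11}$ ($K = \sqrt{14 - 3} = \sqrt{11} \approx 3.3166$)
$p{\left(H \right)} = 55$
$v = \left(-1 + 4 i \sqrt{2}\right)^{2}$ ($v = \left(-1 + 4 \sqrt{-2}\right)^{2} = \left(-1 + 4 i \sqrt{2}\right)^{2} \approx -31.0 - 11.314 i$)
$v p{\left(K \right)} = \left(1 - 4 i \sqrt{2}\right)^{2} \cdot 55 = 55 \left(1 - 4 i \sqrt{2}\right)^{2}$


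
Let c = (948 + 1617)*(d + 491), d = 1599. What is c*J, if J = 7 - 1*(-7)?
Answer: 75051900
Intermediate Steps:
J = 14 (J = 7 + 7 = 14)
c = 5360850 (c = (948 + 1617)*(1599 + 491) = 2565*2090 = 5360850)
c*J = 5360850*14 = 75051900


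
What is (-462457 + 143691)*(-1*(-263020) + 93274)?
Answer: -113574413204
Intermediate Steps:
(-462457 + 143691)*(-1*(-263020) + 93274) = -318766*(263020 + 93274) = -318766*356294 = -113574413204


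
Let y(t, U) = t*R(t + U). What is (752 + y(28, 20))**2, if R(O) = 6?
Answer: 846400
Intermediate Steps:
y(t, U) = 6*t (y(t, U) = t*6 = 6*t)
(752 + y(28, 20))**2 = (752 + 6*28)**2 = (752 + 168)**2 = 920**2 = 846400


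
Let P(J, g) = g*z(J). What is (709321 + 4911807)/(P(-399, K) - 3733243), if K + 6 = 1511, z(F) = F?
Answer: -2810564/2166869 ≈ -1.2971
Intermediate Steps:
K = 1505 (K = -6 + 1511 = 1505)
P(J, g) = J*g (P(J, g) = g*J = J*g)
(709321 + 4911807)/(P(-399, K) - 3733243) = (709321 + 4911807)/(-399*1505 - 3733243) = 5621128/(-600495 - 3733243) = 5621128/(-4333738) = 5621128*(-1/4333738) = -2810564/2166869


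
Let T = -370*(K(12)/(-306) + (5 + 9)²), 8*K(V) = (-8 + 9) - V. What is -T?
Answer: 88766515/1224 ≈ 72522.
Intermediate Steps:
K(V) = ⅛ - V/8 (K(V) = ((-8 + 9) - V)/8 = (1 - V)/8 = ⅛ - V/8)
T = -88766515/1224 (T = -370*((⅛ - ⅛*12)/(-306) + (5 + 9)²) = -370*((⅛ - 3/2)*(-1/306) + 14²) = -370*(-11/8*(-1/306) + 196) = -370*(11/2448 + 196) = -370*479819/2448 = -88766515/1224 ≈ -72522.)
-T = -1*(-88766515/1224) = 88766515/1224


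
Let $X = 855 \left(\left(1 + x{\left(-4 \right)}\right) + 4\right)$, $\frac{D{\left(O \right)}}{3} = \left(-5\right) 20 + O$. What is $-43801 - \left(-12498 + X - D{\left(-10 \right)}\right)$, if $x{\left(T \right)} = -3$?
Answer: $-33343$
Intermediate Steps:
$D{\left(O \right)} = -300 + 3 O$ ($D{\left(O \right)} = 3 \left(\left(-5\right) 20 + O\right) = 3 \left(-100 + O\right) = -300 + 3 O$)
$X = 1710$ ($X = 855 \left(\left(1 - 3\right) + 4\right) = 855 \left(-2 + 4\right) = 855 \cdot 2 = 1710$)
$-43801 - \left(-12498 + X - D{\left(-10 \right)}\right) = -43801 + \left(\left(12498 + \left(-300 + 3 \left(-10\right)\right)\right) - 1710\right) = -43801 + \left(\left(12498 - 330\right) - 1710\right) = -43801 + \left(12168 - 1710\right) = -43801 + 10458 = -33343$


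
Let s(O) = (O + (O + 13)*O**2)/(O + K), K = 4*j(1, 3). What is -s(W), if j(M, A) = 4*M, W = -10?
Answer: -145/3 ≈ -48.333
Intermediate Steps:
K = 16 (K = 4*(4*1) = 4*4 = 16)
s(O) = (O + O**2*(13 + O))/(16 + O) (s(O) = (O + (O + 13)*O**2)/(O + 16) = (O + (13 + O)*O**2)/(16 + O) = (O + O**2*(13 + O))/(16 + O))
-s(W) = -(-10)*(1 + (-10)**2 + 13*(-10))/(16 - 10) = -(-10)*(1 + 100 - 130)/6 = -(-10)*(-29)/6 = -1*145/3 = -145/3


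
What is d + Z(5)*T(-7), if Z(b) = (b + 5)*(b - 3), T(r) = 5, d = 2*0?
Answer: 100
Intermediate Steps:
d = 0
Z(b) = (-3 + b)*(5 + b) (Z(b) = (5 + b)*(-3 + b) = (-3 + b)*(5 + b))
d + Z(5)*T(-7) = 0 + (-15 + 5**2 + 2*5)*5 = 0 + (-15 + 25 + 10)*5 = 0 + 20*5 = 0 + 100 = 100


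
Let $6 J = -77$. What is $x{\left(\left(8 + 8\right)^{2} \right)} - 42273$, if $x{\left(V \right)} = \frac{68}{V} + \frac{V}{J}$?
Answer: $- \frac{208418339}{4928} \approx -42293.0$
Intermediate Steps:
$J = - \frac{77}{6}$ ($J = \frac{1}{6} \left(-77\right) = - \frac{77}{6} \approx -12.833$)
$x{\left(V \right)} = \frac{68}{V} - \frac{6 V}{77}$ ($x{\left(V \right)} = \frac{68}{V} + \frac{V}{- \frac{77}{6}} = \frac{68}{V} + V \left(- \frac{6}{77}\right) = \frac{68}{V} - \frac{6 V}{77}$)
$x{\left(\left(8 + 8\right)^{2} \right)} - 42273 = \left(\frac{68}{\left(8 + 8\right)^{2}} - \frac{6 \left(8 + 8\right)^{2}}{77}\right) - 42273 = \left(\frac{68}{16^{2}} - \frac{6 \cdot 16^{2}}{77}\right) - 42273 = \left(\frac{68}{256} - \frac{1536}{77}\right) - 42273 = \left(68 \cdot \frac{1}{256} - \frac{1536}{77}\right) - 42273 = \left(\frac{17}{64} - \frac{1536}{77}\right) - 42273 = - \frac{96995}{4928} - 42273 = - \frac{208418339}{4928}$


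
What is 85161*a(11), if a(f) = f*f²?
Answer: 113349291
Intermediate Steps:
a(f) = f³
85161*a(11) = 85161*11³ = 85161*1331 = 113349291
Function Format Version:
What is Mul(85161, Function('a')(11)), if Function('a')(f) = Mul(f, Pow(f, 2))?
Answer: 113349291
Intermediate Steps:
Function('a')(f) = Pow(f, 3)
Mul(85161, Function('a')(11)) = Mul(85161, Pow(11, 3)) = Mul(85161, 1331) = 113349291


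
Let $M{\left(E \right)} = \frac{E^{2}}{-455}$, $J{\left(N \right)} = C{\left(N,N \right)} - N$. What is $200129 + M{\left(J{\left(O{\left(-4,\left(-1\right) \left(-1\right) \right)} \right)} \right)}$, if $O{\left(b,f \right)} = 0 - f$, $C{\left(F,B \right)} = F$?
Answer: $200129$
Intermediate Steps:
$O{\left(b,f \right)} = - f$
$J{\left(N \right)} = 0$ ($J{\left(N \right)} = N - N = 0$)
$M{\left(E \right)} = - \frac{E^{2}}{455}$
$200129 + M{\left(J{\left(O{\left(-4,\left(-1\right) \left(-1\right) \right)} \right)} \right)} = 200129 - \frac{0^{2}}{455} = 200129 - 0 = 200129 + 0 = 200129$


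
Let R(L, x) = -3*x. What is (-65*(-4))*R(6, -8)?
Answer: 6240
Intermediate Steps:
(-65*(-4))*R(6, -8) = (-65*(-4))*(-3*(-8)) = 260*24 = 6240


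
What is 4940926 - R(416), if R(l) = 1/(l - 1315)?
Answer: 4441892475/899 ≈ 4.9409e+6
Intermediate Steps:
R(l) = 1/(-1315 + l)
4940926 - R(416) = 4940926 - 1/(-1315 + 416) = 4940926 - 1/(-899) = 4940926 - 1*(-1/899) = 4940926 + 1/899 = 4441892475/899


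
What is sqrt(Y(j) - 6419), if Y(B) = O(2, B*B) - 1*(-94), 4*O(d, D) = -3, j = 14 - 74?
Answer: I*sqrt(25303)/2 ≈ 79.535*I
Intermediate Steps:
j = -60
O(d, D) = -3/4 (O(d, D) = (1/4)*(-3) = -3/4)
Y(B) = 373/4 (Y(B) = -3/4 - 1*(-94) = -3/4 + 94 = 373/4)
sqrt(Y(j) - 6419) = sqrt(373/4 - 6419) = sqrt(-25303/4) = I*sqrt(25303)/2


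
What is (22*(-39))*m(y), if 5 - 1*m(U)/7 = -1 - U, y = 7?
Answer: -78078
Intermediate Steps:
m(U) = 42 + 7*U (m(U) = 35 - 7*(-1 - U) = 35 + (7 + 7*U) = 42 + 7*U)
(22*(-39))*m(y) = (22*(-39))*(42 + 7*7) = -858*(42 + 49) = -858*91 = -78078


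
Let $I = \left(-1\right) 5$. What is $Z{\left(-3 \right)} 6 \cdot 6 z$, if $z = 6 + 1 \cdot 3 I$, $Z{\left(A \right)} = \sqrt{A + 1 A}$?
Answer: $- 324 i \sqrt{6} \approx - 793.63 i$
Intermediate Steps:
$Z{\left(A \right)} = \sqrt{2} \sqrt{A}$ ($Z{\left(A \right)} = \sqrt{A + A} = \sqrt{2 A} = \sqrt{2} \sqrt{A}$)
$I = -5$
$z = -9$ ($z = 6 + 1 \cdot 3 \left(-5\right) = 6 + 3 \left(-5\right) = 6 - 15 = -9$)
$Z{\left(-3 \right)} 6 \cdot 6 z = \sqrt{2} \sqrt{-3} \cdot 6 \cdot 6 \left(-9\right) = \sqrt{2} i \sqrt{3} \cdot 6 \cdot 6 \left(-9\right) = i \sqrt{6} \cdot 6 \cdot 6 \left(-9\right) = 6 i \sqrt{6} \cdot 6 \left(-9\right) = 36 i \sqrt{6} \left(-9\right) = - 324 i \sqrt{6}$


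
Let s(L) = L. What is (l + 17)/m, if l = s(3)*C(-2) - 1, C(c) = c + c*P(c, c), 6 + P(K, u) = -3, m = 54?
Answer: 32/27 ≈ 1.1852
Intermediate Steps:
P(K, u) = -9 (P(K, u) = -6 - 3 = -9)
C(c) = -8*c (C(c) = c + c*(-9) = c - 9*c = -8*c)
l = 47 (l = 3*(-8*(-2)) - 1 = 3*16 - 1 = 48 - 1 = 47)
(l + 17)/m = (47 + 17)/54 = (1/54)*64 = 32/27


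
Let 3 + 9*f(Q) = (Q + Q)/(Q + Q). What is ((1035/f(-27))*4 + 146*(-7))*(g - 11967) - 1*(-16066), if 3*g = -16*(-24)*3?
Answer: 227645182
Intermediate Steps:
g = 384 (g = (-16*(-24)*3)/3 = (384*3)/3 = (1/3)*1152 = 384)
f(Q) = -2/9 (f(Q) = -1/3 + ((Q + Q)/(Q + Q))/9 = -1/3 + ((2*Q)/((2*Q)))/9 = -1/3 + ((2*Q)*(1/(2*Q)))/9 = -1/3 + (1/9)*1 = -1/3 + 1/9 = -2/9)
((1035/f(-27))*4 + 146*(-7))*(g - 11967) - 1*(-16066) = ((1035/(-2/9))*4 + 146*(-7))*(384 - 11967) - 1*(-16066) = ((1035*(-9/2))*4 - 1022)*(-11583) + 16066 = (-9315/2*4 - 1022)*(-11583) + 16066 = (-18630 - 1022)*(-11583) + 16066 = -19652*(-11583) + 16066 = 227629116 + 16066 = 227645182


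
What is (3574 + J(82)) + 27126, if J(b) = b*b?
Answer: 37424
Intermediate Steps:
J(b) = b²
(3574 + J(82)) + 27126 = (3574 + 82²) + 27126 = (3574 + 6724) + 27126 = 10298 + 27126 = 37424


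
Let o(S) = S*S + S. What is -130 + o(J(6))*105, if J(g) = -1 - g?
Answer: 4280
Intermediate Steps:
o(S) = S + S**2 (o(S) = S**2 + S = S + S**2)
-130 + o(J(6))*105 = -130 + ((-1 - 1*6)*(1 + (-1 - 1*6)))*105 = -130 + ((-1 - 6)*(1 + (-1 - 6)))*105 = -130 - 7*(1 - 7)*105 = -130 - 7*(-6)*105 = -130 + 42*105 = -130 + 4410 = 4280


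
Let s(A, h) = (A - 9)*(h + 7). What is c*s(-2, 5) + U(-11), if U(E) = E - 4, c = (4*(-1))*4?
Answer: 2097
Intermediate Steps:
c = -16 (c = -4*4 = -16)
U(E) = -4 + E
s(A, h) = (-9 + A)*(7 + h)
c*s(-2, 5) + U(-11) = -16*(-63 - 9*5 + 7*(-2) - 2*5) + (-4 - 11) = -16*(-63 - 45 - 14 - 10) - 15 = -16*(-132) - 15 = 2112 - 15 = 2097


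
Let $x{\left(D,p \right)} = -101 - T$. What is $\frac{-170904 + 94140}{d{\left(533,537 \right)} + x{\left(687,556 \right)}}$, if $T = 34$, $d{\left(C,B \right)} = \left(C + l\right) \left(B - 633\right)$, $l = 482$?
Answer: $\frac{25588}{32525} \approx 0.78672$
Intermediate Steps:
$d{\left(C,B \right)} = \left(-633 + B\right) \left(482 + C\right)$ ($d{\left(C,B \right)} = \left(C + 482\right) \left(B - 633\right) = \left(482 + C\right) \left(-633 + B\right) = \left(-633 + B\right) \left(482 + C\right)$)
$x{\left(D,p \right)} = -135$ ($x{\left(D,p \right)} = -101 - 34 = -135$)
$\frac{-170904 + 94140}{d{\left(533,537 \right)} + x{\left(687,556 \right)}} = \frac{-170904 + 94140}{\left(-305106 - 337389 + 482 \cdot 537 + 537 \cdot 533\right) - 135} = - \frac{76764}{\left(-305106 - 337389 + 258834 + 286221\right) - 135} = - \frac{76764}{-97440 - 135} = - \frac{76764}{-97575} = \left(-76764\right) \left(- \frac{1}{97575}\right) = \frac{25588}{32525}$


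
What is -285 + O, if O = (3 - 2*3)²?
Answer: -276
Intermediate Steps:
O = 9 (O = (3 - 6)² = (-3)² = 9)
-285 + O = -285 + 9 = -276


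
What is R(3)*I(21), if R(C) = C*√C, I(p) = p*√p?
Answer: 189*√7 ≈ 500.05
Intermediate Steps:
I(p) = p^(3/2)
R(C) = C^(3/2)
R(3)*I(21) = 3^(3/2)*21^(3/2) = (3*√3)*(21*√21) = 189*√7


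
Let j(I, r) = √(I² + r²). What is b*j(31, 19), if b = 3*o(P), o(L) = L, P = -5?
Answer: -15*√1322 ≈ -545.39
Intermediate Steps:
b = -15 (b = 3*(-5) = -15)
b*j(31, 19) = -15*√(31² + 19²) = -15*√(961 + 361) = -15*√1322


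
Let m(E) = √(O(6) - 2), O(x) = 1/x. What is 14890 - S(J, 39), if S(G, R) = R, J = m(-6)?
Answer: 14851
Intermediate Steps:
O(x) = 1/x
m(E) = I*√66/6 (m(E) = √(1/6 - 2) = √(⅙ - 2) = √(-11/6) = I*√66/6)
J = I*√66/6 ≈ 1.354*I
14890 - S(J, 39) = 14890 - 1*39 = 14890 - 39 = 14851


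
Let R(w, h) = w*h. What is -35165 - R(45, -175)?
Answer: -27290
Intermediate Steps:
R(w, h) = h*w
-35165 - R(45, -175) = -35165 - (-175)*45 = -35165 - 1*(-7875) = -35165 + 7875 = -27290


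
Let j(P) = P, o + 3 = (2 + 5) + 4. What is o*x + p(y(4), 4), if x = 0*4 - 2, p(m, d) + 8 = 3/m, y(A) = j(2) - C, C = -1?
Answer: -23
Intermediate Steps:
o = 8 (o = -3 + ((2 + 5) + 4) = -3 + (7 + 4) = -3 + 11 = 8)
y(A) = 3 (y(A) = 2 - 1*(-1) = 2 + 1 = 3)
p(m, d) = -8 + 3/m
x = -2 (x = 0 - 2 = -2)
o*x + p(y(4), 4) = 8*(-2) + (-8 + 3/3) = -16 + (-8 + 3*(⅓)) = -16 + (-8 + 1) = -16 - 7 = -23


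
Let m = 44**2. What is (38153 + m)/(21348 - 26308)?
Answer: -40089/4960 ≈ -8.0825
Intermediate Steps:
m = 1936
(38153 + m)/(21348 - 26308) = (38153 + 1936)/(21348 - 26308) = 40089/(-4960) = 40089*(-1/4960) = -40089/4960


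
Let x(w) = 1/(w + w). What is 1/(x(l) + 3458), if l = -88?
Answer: 176/608607 ≈ 0.00028918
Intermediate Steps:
x(w) = 1/(2*w)
1/(x(l) + 3458) = 1/((½)/(-88) + 3458) = 1/((½)*(-1/88) + 3458) = 1/(-1/176 + 3458) = 1/(608607/176) = 176/608607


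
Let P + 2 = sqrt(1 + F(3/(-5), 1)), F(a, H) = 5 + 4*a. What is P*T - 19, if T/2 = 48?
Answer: -211 + 288*sqrt(10)/5 ≈ -28.853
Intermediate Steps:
T = 96 (T = 2*48 = 96)
P = -2 + 3*sqrt(10)/5 (P = -2 + sqrt(1 + (5 + 4*(3/(-5)))) = -2 + sqrt(1 + (5 + 4*(3*(-1/5)))) = -2 + sqrt(1 + (5 + 4*(-3/5))) = -2 + sqrt(1 + (5 - 12/5)) = -2 + sqrt(1 + 13/5) = -2 + sqrt(18/5) = -2 + 3*sqrt(10)/5 ≈ -0.10263)
P*T - 19 = (-2 + 3*sqrt(10)/5)*96 - 19 = (-192 + 288*sqrt(10)/5) - 19 = -211 + 288*sqrt(10)/5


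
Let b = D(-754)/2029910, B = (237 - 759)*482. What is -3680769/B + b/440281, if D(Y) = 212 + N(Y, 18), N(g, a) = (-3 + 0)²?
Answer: 548269440062871079/37477707564709140 ≈ 14.629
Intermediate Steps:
B = -251604 (B = -522*482 = -251604)
N(g, a) = 9 (N(g, a) = (-3)² = 9)
D(Y) = 221 (D(Y) = 212 + 9 = 221)
b = 221/2029910 ≈ 0.00010887
-3680769/B + b/440281 = -3680769/(-251604) + (221/2029910)/440281 = -3680769*(-1/251604) + (221/2029910)*(1/440281) = 1226923/83868 + 221/893730804710 = 548269440062871079/37477707564709140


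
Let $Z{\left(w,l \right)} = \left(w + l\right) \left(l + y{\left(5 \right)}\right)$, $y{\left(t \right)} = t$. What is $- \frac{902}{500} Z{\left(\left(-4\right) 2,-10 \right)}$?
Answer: $- \frac{4059}{25} \approx -162.36$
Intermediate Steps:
$Z{\left(w,l \right)} = \left(5 + l\right) \left(l + w\right)$ ($Z{\left(w,l \right)} = \left(w + l\right) \left(l + 5\right) = \left(l + w\right) \left(5 + l\right) = \left(5 + l\right) \left(l + w\right)$)
$- \frac{902}{500} Z{\left(\left(-4\right) 2,-10 \right)} = - \frac{902}{500} \left(\left(-10\right)^{2} + 5 \left(-10\right) + 5 \left(\left(-4\right) 2\right) - 10 \left(\left(-4\right) 2\right)\right) = \left(-902\right) \frac{1}{500} \left(100 - 50 + 5 \left(-8\right) - -80\right) = - \frac{451 \left(100 - 50 - 40 + 80\right)}{250} = \left(- \frac{451}{250}\right) 90 = - \frac{4059}{25}$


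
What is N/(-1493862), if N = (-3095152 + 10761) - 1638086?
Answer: 1574159/497954 ≈ 3.1613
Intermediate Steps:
N = -4722477 (N = -3084391 - 1638086 = -4722477)
N/(-1493862) = -4722477/(-1493862) = -4722477*(-1/1493862) = 1574159/497954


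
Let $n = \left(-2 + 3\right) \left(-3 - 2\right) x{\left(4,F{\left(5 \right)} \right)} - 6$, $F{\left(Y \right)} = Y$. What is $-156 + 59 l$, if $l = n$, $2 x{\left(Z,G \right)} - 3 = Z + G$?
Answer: $-2280$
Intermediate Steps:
$x{\left(Z,G \right)} = \frac{3}{2} + \frac{G}{2} + \frac{Z}{2}$ ($x{\left(Z,G \right)} = \frac{3}{2} + \frac{Z + G}{2} = \frac{3}{2} + \frac{G + Z}{2} = \frac{3}{2} + \left(\frac{G}{2} + \frac{Z}{2}\right) = \frac{3}{2} + \frac{G}{2} + \frac{Z}{2}$)
$n = -36$ ($n = \left(-2 + 3\right) \left(-3 - 2\right) \left(\frac{3}{2} + \frac{1}{2} \cdot 5 + \frac{1}{2} \cdot 4\right) - 6 = 1 \left(-5\right) \left(\frac{3}{2} + \frac{5}{2} + 2\right) - 6 = \left(-5\right) 6 - 6 = -30 - 6 = -36$)
$l = -36$
$-156 + 59 l = -156 + 59 \left(-36\right) = -156 - 2124 = -2280$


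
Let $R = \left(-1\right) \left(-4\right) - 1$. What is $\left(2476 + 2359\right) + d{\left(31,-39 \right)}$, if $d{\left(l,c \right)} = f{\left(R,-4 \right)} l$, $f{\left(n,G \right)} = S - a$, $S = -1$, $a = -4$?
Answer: $4928$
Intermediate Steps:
$R = 3$ ($R = 4 - 1 = 3$)
$f{\left(n,G \right)} = 3$ ($f{\left(n,G \right)} = -1 - -4 = -1 + 4 = 3$)
$d{\left(l,c \right)} = 3 l$
$\left(2476 + 2359\right) + d{\left(31,-39 \right)} = \left(2476 + 2359\right) + 3 \cdot 31 = 4835 + 93 = 4928$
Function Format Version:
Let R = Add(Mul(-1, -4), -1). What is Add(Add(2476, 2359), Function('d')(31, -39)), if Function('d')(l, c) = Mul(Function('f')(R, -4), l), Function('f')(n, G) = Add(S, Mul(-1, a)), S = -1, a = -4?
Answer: 4928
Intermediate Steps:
R = 3 (R = Add(4, -1) = 3)
Function('f')(n, G) = 3 (Function('f')(n, G) = Add(-1, Mul(-1, -4)) = Add(-1, 4) = 3)
Function('d')(l, c) = Mul(3, l)
Add(Add(2476, 2359), Function('d')(31, -39)) = Add(Add(2476, 2359), Mul(3, 31)) = Add(4835, 93) = 4928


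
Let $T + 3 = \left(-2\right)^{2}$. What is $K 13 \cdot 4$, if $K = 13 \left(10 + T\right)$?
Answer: $7436$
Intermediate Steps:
$T = 1$ ($T = -3 + \left(-2\right)^{2} = -3 + 4 = 1$)
$K = 143$ ($K = 13 \left(10 + 1\right) = 13 \cdot 11 = 143$)
$K 13 \cdot 4 = 143 \cdot 13 \cdot 4 = 143 \cdot 52 = 7436$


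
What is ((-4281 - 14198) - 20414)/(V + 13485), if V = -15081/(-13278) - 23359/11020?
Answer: -948493703180/328838206403 ≈ -2.8844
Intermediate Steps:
V = -23994697/24387260 (V = -15081*(-1/13278) - 23359*1/11020 = 5027/4426 - 23359/11020 = -23994697/24387260 ≈ -0.98390)
((-4281 - 14198) - 20414)/(V + 13485) = ((-4281 - 14198) - 20414)/(-23994697/24387260 + 13485) = (-18479 - 20414)/(328838206403/24387260) = -38893*24387260/328838206403 = -948493703180/328838206403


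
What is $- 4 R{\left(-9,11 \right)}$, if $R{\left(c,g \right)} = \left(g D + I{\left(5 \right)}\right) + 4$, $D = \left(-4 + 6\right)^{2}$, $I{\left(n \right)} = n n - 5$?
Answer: $-272$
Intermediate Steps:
$I{\left(n \right)} = -5 + n^{2}$ ($I{\left(n \right)} = n^{2} - 5 = -5 + n^{2}$)
$D = 4$ ($D = 2^{2} = 4$)
$R{\left(c,g \right)} = 24 + 4 g$ ($R{\left(c,g \right)} = \left(g 4 - \left(5 - 5^{2}\right)\right) + 4 = \left(4 g + \left(-5 + 25\right)\right) + 4 = \left(4 g + 20\right) + 4 = \left(20 + 4 g\right) + 4 = 24 + 4 g$)
$- 4 R{\left(-9,11 \right)} = - 4 \left(24 + 4 \cdot 11\right) = - 4 \left(24 + 44\right) = \left(-4\right) 68 = -272$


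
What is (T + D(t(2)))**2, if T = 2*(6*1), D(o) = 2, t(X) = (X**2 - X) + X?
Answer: 196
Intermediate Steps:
t(X) = X**2
T = 12 (T = 2*6 = 12)
(T + D(t(2)))**2 = (12 + 2)**2 = 14**2 = 196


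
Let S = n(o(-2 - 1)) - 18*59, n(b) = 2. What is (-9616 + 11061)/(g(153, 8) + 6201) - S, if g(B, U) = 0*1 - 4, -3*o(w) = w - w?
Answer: 6570265/6197 ≈ 1060.2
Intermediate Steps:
o(w) = 0 (o(w) = -(w - w)/3 = -1/3*0 = 0)
g(B, U) = -4 (g(B, U) = 0 - 4 = -4)
S = -1060 (S = 2 - 18*59 = 2 - 1062 = -1060)
(-9616 + 11061)/(g(153, 8) + 6201) - S = (-9616 + 11061)/(-4 + 6201) - 1*(-1060) = 1445/6197 + 1060 = 6570265/6197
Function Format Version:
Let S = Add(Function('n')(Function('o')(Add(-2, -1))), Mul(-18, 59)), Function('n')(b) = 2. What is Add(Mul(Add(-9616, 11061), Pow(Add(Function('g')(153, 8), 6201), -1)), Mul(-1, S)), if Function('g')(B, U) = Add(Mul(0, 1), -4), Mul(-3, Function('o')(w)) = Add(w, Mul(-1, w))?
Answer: Rational(6570265, 6197) ≈ 1060.2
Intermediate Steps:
Function('o')(w) = 0 (Function('o')(w) = Mul(Rational(-1, 3), Add(w, Mul(-1, w))) = Mul(Rational(-1, 3), 0) = 0)
Function('g')(B, U) = -4 (Function('g')(B, U) = Add(0, -4) = -4)
S = -1060 (S = Add(2, Mul(-18, 59)) = Add(2, -1062) = -1060)
Add(Mul(Add(-9616, 11061), Pow(Add(Function('g')(153, 8), 6201), -1)), Mul(-1, S)) = Add(Mul(Add(-9616, 11061), Pow(Add(-4, 6201), -1)), Mul(-1, -1060)) = Add(Mul(1445, Pow(6197, -1)), 1060) = Add(Mul(1445, Rational(1, 6197)), 1060) = Add(Rational(1445, 6197), 1060) = Rational(6570265, 6197)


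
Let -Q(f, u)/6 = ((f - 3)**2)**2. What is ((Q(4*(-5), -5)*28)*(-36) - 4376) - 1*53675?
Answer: 1692420317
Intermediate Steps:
Q(f, u) = -6*(-3 + f)**4 (Q(f, u) = -6*(f - 3)**4 = -6*(-3 + f)**4)
((Q(4*(-5), -5)*28)*(-36) - 4376) - 1*53675 = ((-6*(-3 + 4*(-5))**4*28)*(-36) - 4376) - 1*53675 = ((-6*(-3 - 20)**4*28)*(-36) - 4376) - 53675 = ((-6*(-23)**4*28)*(-36) - 4376) - 53675 = ((-6*279841*28)*(-36) - 4376) - 53675 = (-1679046*28*(-36) - 4376) - 53675 = (-47013288*(-36) - 4376) - 53675 = (1692478368 - 4376) - 53675 = 1692473992 - 53675 = 1692420317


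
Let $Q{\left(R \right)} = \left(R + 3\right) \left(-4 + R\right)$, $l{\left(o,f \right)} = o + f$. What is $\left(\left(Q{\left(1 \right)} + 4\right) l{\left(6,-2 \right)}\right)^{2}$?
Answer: $1024$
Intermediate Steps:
$l{\left(o,f \right)} = f + o$
$Q{\left(R \right)} = \left(-4 + R\right) \left(3 + R\right)$ ($Q{\left(R \right)} = \left(3 + R\right) \left(-4 + R\right) = \left(-4 + R\right) \left(3 + R\right)$)
$\left(\left(Q{\left(1 \right)} + 4\right) l{\left(6,-2 \right)}\right)^{2} = \left(\left(\left(-12 + 1^{2} - 1\right) + 4\right) \left(-2 + 6\right)\right)^{2} = \left(\left(\left(-12 + 1 - 1\right) + 4\right) 4\right)^{2} = \left(\left(-12 + 4\right) 4\right)^{2} = \left(\left(-8\right) 4\right)^{2} = \left(-32\right)^{2} = 1024$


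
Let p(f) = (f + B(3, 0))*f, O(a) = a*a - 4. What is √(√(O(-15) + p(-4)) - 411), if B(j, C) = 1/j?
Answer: √(-3699 + 3*√2121)/3 ≈ 19.891*I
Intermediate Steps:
O(a) = -4 + a² (O(a) = a² - 4 = -4 + a²)
p(f) = f*(⅓ + f) (p(f) = (f + 1/3)*f = (f + ⅓)*f = (⅓ + f)*f = f*(⅓ + f))
√(√(O(-15) + p(-4)) - 411) = √(√((-4 + (-15)²) - 4*(⅓ - 4)) - 411) = √(√((-4 + 225) - 4*(-11/3)) - 411) = √(√(221 + 44/3) - 411) = √(√(707/3) - 411) = √(√2121/3 - 411) = √(-411 + √2121/3)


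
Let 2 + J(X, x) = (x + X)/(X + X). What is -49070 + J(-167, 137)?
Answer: -8195009/167 ≈ -49072.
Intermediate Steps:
J(X, x) = -2 + (X + x)/(2*X) (J(X, x) = -2 + (x + X)/(X + X) = -2 + (X + x)/((2*X)) = -2 + (X + x)*(1/(2*X)) = -2 + (X + x)/(2*X))
-49070 + J(-167, 137) = -49070 + (1/2)*(137 - 3*(-167))/(-167) = -49070 + (1/2)*(-1/167)*(137 + 501) = -49070 + (1/2)*(-1/167)*638 = -49070 - 319/167 = -8195009/167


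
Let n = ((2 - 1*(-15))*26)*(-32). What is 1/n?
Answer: -1/14144 ≈ -7.0701e-5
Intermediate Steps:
n = -14144 (n = ((2 + 15)*26)*(-32) = (17*26)*(-32) = 442*(-32) = -14144)
1/n = 1/(-14144) = -1/14144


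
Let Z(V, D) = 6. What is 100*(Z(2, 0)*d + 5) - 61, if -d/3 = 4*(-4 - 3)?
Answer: 50839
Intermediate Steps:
d = 84 (d = -12*(-4 - 3) = -12*(-7) = -3*(-28) = 84)
100*(Z(2, 0)*d + 5) - 61 = 100*(6*84 + 5) - 61 = 100*(504 + 5) - 61 = 100*509 - 61 = 50900 - 61 = 50839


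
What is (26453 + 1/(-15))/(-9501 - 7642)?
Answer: -396794/257145 ≈ -1.5431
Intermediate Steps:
(26453 + 1/(-15))/(-9501 - 7642) = (26453 - 1/15)/(-17143) = (396794/15)*(-1/17143) = -396794/257145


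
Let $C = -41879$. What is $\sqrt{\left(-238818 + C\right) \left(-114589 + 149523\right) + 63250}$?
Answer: $6 i \sqrt{272383493} \approx 99024.0 i$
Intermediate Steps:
$\sqrt{\left(-238818 + C\right) \left(-114589 + 149523\right) + 63250} = \sqrt{\left(-238818 - 41879\right) \left(-114589 + 149523\right) + 63250} = \sqrt{\left(-280697\right) 34934 + 63250} = \sqrt{-9805868998 + 63250} = \sqrt{-9805805748} = 6 i \sqrt{272383493}$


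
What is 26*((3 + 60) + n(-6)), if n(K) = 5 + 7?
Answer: 1950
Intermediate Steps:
n(K) = 12
26*((3 + 60) + n(-6)) = 26*((3 + 60) + 12) = 26*(63 + 12) = 26*75 = 1950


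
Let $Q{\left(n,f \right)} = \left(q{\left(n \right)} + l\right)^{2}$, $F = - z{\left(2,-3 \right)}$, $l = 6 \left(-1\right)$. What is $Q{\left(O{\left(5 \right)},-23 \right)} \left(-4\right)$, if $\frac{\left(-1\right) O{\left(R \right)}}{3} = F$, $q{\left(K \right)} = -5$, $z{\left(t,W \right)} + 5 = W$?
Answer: $-484$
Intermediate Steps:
$z{\left(t,W \right)} = -5 + W$
$l = -6$
$F = 8$ ($F = - (-5 - 3) = \left(-1\right) \left(-8\right) = 8$)
$O{\left(R \right)} = -24$ ($O{\left(R \right)} = \left(-3\right) 8 = -24$)
$Q{\left(n,f \right)} = 121$ ($Q{\left(n,f \right)} = \left(-5 - 6\right)^{2} = \left(-11\right)^{2} = 121$)
$Q{\left(O{\left(5 \right)},-23 \right)} \left(-4\right) = 121 \left(-4\right) = -484$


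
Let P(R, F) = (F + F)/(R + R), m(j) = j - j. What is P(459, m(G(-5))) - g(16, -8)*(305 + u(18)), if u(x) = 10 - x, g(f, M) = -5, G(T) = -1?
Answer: 1485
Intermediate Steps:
m(j) = 0
P(R, F) = F/R (P(R, F) = (2*F)/((2*R)) = (2*F)*(1/(2*R)) = F/R)
P(459, m(G(-5))) - g(16, -8)*(305 + u(18)) = 0/459 - (-5)*(305 + (10 - 1*18)) = 0*(1/459) - (-5)*(305 + (10 - 18)) = 0 - (-5)*(305 - 8) = 0 - (-5)*297 = 0 - 1*(-1485) = 0 + 1485 = 1485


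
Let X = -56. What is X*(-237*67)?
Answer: 889224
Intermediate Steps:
X*(-237*67) = -(-13272)*67 = -56*(-15879) = 889224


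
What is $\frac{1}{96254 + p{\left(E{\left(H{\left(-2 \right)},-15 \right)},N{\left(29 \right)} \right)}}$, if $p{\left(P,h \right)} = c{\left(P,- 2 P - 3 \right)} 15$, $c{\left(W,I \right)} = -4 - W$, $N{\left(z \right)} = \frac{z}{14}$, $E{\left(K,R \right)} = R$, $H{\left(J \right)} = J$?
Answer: $\frac{1}{96419} \approx 1.0371 \cdot 10^{-5}$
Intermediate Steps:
$N{\left(z \right)} = \frac{z}{14}$ ($N{\left(z \right)} = z \frac{1}{14} = \frac{z}{14}$)
$p{\left(P,h \right)} = -60 - 15 P$ ($p{\left(P,h \right)} = \left(-4 - P\right) 15 = -60 - 15 P$)
$\frac{1}{96254 + p{\left(E{\left(H{\left(-2 \right)},-15 \right)},N{\left(29 \right)} \right)}} = \frac{1}{96254 - -165} = \frac{1}{96254 + \left(-60 + 225\right)} = \frac{1}{96254 + 165} = \frac{1}{96419}$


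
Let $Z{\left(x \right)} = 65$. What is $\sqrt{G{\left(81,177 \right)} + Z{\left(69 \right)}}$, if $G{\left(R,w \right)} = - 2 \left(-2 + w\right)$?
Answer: $i \sqrt{285} \approx 16.882 i$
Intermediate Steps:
$G{\left(R,w \right)} = 4 - 2 w$
$\sqrt{G{\left(81,177 \right)} + Z{\left(69 \right)}} = \sqrt{\left(4 - 354\right) + 65} = \sqrt{-350 + 65} = \sqrt{-285} = i \sqrt{285}$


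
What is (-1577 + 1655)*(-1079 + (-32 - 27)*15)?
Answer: -153192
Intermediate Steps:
(-1577 + 1655)*(-1079 + (-32 - 27)*15) = 78*(-1079 - 59*15) = 78*(-1079 - 885) = 78*(-1964) = -153192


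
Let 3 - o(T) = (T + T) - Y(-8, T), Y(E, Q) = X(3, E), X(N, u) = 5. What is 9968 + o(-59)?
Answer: 10094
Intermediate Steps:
Y(E, Q) = 5
o(T) = 8 - 2*T (o(T) = 3 - ((T + T) - 1*5) = 3 - (2*T - 5) = 3 - (-5 + 2*T) = 3 + (5 - 2*T) = 8 - 2*T)
9968 + o(-59) = 9968 + (8 - 2*(-59)) = 9968 + (8 + 118) = 9968 + 126 = 10094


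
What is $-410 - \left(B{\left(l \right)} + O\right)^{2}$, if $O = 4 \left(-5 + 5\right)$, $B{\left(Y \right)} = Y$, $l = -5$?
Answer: $-435$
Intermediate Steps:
$O = 0$ ($O = 4 \cdot 0 = 0$)
$-410 - \left(B{\left(l \right)} + O\right)^{2} = -410 - \left(-5 + 0\right)^{2} = -410 - \left(-5\right)^{2} = -410 - 25 = -435$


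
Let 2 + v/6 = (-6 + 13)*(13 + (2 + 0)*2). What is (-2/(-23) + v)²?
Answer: 260757904/529 ≈ 4.9293e+5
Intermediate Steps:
v = 702 (v = -12 + 6*((-6 + 13)*(13 + (2 + 0)*2)) = -12 + 6*(7*(13 + 2*2)) = -12 + 6*(7*(13 + 4)) = -12 + 6*(7*17) = -12 + 6*119 = -12 + 714 = 702)
(-2/(-23) + v)² = (-2/(-23) + 702)² = (-2*(-1/23) + 702)² = (2/23 + 702)² = (16148/23)² = 260757904/529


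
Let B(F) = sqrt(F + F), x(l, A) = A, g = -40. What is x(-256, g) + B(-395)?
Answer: -40 + I*sqrt(790) ≈ -40.0 + 28.107*I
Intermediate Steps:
B(F) = sqrt(2)*sqrt(F) (B(F) = sqrt(2*F) = sqrt(2)*sqrt(F))
x(-256, g) + B(-395) = -40 + sqrt(2)*sqrt(-395) = -40 + sqrt(2)*(I*sqrt(395)) = -40 + I*sqrt(790)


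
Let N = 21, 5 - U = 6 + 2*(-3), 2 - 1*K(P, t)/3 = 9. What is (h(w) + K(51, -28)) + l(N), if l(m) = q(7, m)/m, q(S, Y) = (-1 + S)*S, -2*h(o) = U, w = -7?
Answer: -43/2 ≈ -21.500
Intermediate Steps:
K(P, t) = -21 (K(P, t) = 6 - 3*9 = 6 - 27 = -21)
U = 5 (U = 5 - (6 + 2*(-3)) = 5 - (6 - 6) = 5 - 1*0 = 5 + 0 = 5)
h(o) = -5/2 (h(o) = -½*5 = -5/2)
q(S, Y) = S*(-1 + S)
l(m) = 42/m (l(m) = (7*(-1 + 7))/m = (7*6)/m = 42/m)
(h(w) + K(51, -28)) + l(N) = (-5/2 - 21) + 42/21 = -47/2 + 42*(1/21) = -47/2 + 2 = -43/2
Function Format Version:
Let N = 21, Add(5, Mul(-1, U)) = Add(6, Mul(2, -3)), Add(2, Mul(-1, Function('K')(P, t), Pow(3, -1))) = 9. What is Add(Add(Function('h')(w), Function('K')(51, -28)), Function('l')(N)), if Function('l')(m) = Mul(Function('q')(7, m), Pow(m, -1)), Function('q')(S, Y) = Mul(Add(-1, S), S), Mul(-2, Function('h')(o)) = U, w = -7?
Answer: Rational(-43, 2) ≈ -21.500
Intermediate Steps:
Function('K')(P, t) = -21 (Function('K')(P, t) = Add(6, Mul(-3, 9)) = Add(6, -27) = -21)
U = 5 (U = Add(5, Mul(-1, Add(6, Mul(2, -3)))) = Add(5, Mul(-1, Add(6, -6))) = Add(5, Mul(-1, 0)) = Add(5, 0) = 5)
Function('h')(o) = Rational(-5, 2) (Function('h')(o) = Mul(Rational(-1, 2), 5) = Rational(-5, 2))
Function('q')(S, Y) = Mul(S, Add(-1, S))
Function('l')(m) = Mul(42, Pow(m, -1)) (Function('l')(m) = Mul(Mul(7, Add(-1, 7)), Pow(m, -1)) = Mul(Mul(7, 6), Pow(m, -1)) = Mul(42, Pow(m, -1)))
Add(Add(Function('h')(w), Function('K')(51, -28)), Function('l')(N)) = Add(Add(Rational(-5, 2), -21), Mul(42, Pow(21, -1))) = Add(Rational(-47, 2), Mul(42, Rational(1, 21))) = Add(Rational(-47, 2), 2) = Rational(-43, 2)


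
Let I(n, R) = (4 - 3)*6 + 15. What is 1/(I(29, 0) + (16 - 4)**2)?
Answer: 1/165 ≈ 0.0060606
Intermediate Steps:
I(n, R) = 21 (I(n, R) = 1*6 + 15 = 6 + 15 = 21)
1/(I(29, 0) + (16 - 4)**2) = 1/(21 + (16 - 4)**2) = 1/(21 + 12**2) = 1/(21 + 144) = 1/165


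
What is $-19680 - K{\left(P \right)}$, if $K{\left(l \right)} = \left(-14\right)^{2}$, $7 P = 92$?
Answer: $-19876$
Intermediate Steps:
$P = \frac{92}{7}$ ($P = \frac{1}{7} \cdot 92 = \frac{92}{7} \approx 13.143$)
$K{\left(l \right)} = 196$
$-19680 - K{\left(P \right)} = -19680 - 196 = -19876$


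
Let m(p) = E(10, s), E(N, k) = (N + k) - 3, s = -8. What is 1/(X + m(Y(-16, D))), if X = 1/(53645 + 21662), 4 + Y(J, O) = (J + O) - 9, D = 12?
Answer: -75307/75306 ≈ -1.0000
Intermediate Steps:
Y(J, O) = -13 + J + O (Y(J, O) = -4 + ((J + O) - 9) = -4 + (-9 + J + O) = -13 + J + O)
E(N, k) = -3 + N + k
m(p) = -1 (m(p) = -3 + 10 - 8 = -1)
X = 1/75307 ≈ 1.3279e-5
1/(X + m(Y(-16, D))) = 1/(1/75307 - 1) = 1/(-75306/75307) = -75307/75306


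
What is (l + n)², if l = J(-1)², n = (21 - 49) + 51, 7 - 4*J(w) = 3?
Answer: 576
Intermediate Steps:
J(w) = 1 (J(w) = 7/4 - ¼*3 = 7/4 - ¾ = 1)
n = 23 (n = -28 + 51 = 23)
l = 1 (l = 1² = 1)
(l + n)² = (1 + 23)² = 24² = 576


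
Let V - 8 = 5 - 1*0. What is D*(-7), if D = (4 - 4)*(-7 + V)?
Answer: 0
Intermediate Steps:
V = 13 (V = 8 + (5 - 1*0) = 8 + (5 + 0) = 8 + 5 = 13)
D = 0 (D = (4 - 4)*(-7 + 13) = 0*6 = 0)
D*(-7) = 0*(-7) = 0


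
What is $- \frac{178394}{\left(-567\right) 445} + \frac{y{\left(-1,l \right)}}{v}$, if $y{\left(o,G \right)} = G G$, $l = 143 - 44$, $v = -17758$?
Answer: $\frac{694981337}{4480609770} \approx 0.15511$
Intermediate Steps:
$l = 99$ ($l = 143 - 44 = 99$)
$y{\left(o,G \right)} = G^{2}$
$- \frac{178394}{\left(-567\right) 445} + \frac{y{\left(-1,l \right)}}{v} = - \frac{178394}{\left(-567\right) 445} + \frac{99^{2}}{-17758} = - \frac{178394}{-252315} + 9801 \left(- \frac{1}{17758}\right) = \left(-178394\right) \left(- \frac{1}{252315}\right) - \frac{9801}{17758} = \frac{178394}{252315} - \frac{9801}{17758} = \frac{694981337}{4480609770}$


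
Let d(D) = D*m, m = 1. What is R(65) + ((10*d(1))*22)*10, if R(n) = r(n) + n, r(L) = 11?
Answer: 2276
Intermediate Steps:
R(n) = 11 + n
d(D) = D (d(D) = D*1 = D)
R(65) + ((10*d(1))*22)*10 = (11 + 65) + ((10*1)*22)*10 = 76 + (10*22)*10 = 76 + 220*10 = 76 + 2200 = 2276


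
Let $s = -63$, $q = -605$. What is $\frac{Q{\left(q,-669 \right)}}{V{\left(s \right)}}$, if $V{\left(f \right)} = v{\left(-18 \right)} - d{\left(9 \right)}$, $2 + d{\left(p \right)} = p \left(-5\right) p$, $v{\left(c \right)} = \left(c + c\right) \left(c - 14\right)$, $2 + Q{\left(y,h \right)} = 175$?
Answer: $\frac{173}{1559} \approx 0.11097$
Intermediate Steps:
$Q{\left(y,h \right)} = 173$ ($Q{\left(y,h \right)} = -2 + 175 = 173$)
$v{\left(c \right)} = 2 c \left(-14 + c\right)$
$d{\left(p \right)} = -2 - 5 p^{2}$ ($d{\left(p \right)} = -2 + p \left(-5\right) p = -2 + - 5 p p = -2 - 5 p^{2}$)
$V{\left(f \right)} = 1559$ ($V{\left(f \right)} = 2 \left(-18\right) \left(-14 - 18\right) - \left(-2 - 5 \cdot 9^{2}\right) = 2 \left(-18\right) \left(-32\right) - \left(-2 - 405\right) = 1152 - \left(-2 - 405\right) = 1152 - -407 = 1152 + 407 = 1559$)
$\frac{Q{\left(q,-669 \right)}}{V{\left(s \right)}} = \frac{173}{1559}$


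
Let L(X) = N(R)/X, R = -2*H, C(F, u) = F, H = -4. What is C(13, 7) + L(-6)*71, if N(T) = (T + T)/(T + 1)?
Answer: -217/27 ≈ -8.0370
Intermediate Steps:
R = 8 (R = -2*(-4) = 8)
N(T) = 2*T/(1 + T) (N(T) = (2*T)/(1 + T) = 2*T/(1 + T))
L(X) = 16/(9*X) (L(X) = (2*8/(1 + 8))/X = (2*8/9)/X = (2*8*(⅑))/X = 16/(9*X))
C(13, 7) + L(-6)*71 = 13 + ((16/9)/(-6))*71 = 13 + ((16/9)*(-⅙))*71 = 13 - 8/27*71 = 13 - 568/27 = -217/27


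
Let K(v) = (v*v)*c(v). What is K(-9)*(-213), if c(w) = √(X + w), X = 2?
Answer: -17253*I*√7 ≈ -45647.0*I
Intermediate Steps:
c(w) = √(2 + w)
K(v) = v²*√(2 + v) (K(v) = (v*v)*√(2 + v) = v²*√(2 + v))
K(-9)*(-213) = ((-9)²*√(2 - 9))*(-213) = (81*√(-7))*(-213) = (81*(I*√7))*(-213) = (81*I*√7)*(-213) = -17253*I*√7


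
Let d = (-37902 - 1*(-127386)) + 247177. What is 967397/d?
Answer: 967397/336661 ≈ 2.8735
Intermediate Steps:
d = 336661 (d = (-37902 + 127386) + 247177 = 89484 + 247177 = 336661)
967397/d = 967397/336661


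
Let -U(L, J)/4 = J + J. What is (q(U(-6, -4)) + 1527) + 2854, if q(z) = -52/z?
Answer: 35035/8 ≈ 4379.4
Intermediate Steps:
U(L, J) = -8*J (U(L, J) = -4*(J + J) = -8*J)
(q(U(-6, -4)) + 1527) + 2854 = (-52/((-8*(-4))) + 1527) + 2854 = (-52/32 + 1527) + 2854 = (-52*1/32 + 1527) + 2854 = (-13/8 + 1527) + 2854 = 12203/8 + 2854 = 35035/8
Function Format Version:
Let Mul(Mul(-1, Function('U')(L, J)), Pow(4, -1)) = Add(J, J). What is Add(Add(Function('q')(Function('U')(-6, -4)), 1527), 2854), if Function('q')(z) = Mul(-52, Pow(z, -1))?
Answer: Rational(35035, 8) ≈ 4379.4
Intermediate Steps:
Function('U')(L, J) = Mul(-8, J) (Function('U')(L, J) = Mul(-4, Add(J, J)) = Mul(-4, Mul(2, J)) = Mul(-8, J))
Add(Add(Function('q')(Function('U')(-6, -4)), 1527), 2854) = Add(Add(Mul(-52, Pow(Mul(-8, -4), -1)), 1527), 2854) = Add(Add(Mul(-52, Pow(32, -1)), 1527), 2854) = Add(Add(Mul(-52, Rational(1, 32)), 1527), 2854) = Add(Add(Rational(-13, 8), 1527), 2854) = Add(Rational(12203, 8), 2854) = Rational(35035, 8)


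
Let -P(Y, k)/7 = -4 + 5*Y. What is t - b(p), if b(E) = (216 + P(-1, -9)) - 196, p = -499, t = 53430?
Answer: 53347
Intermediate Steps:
P(Y, k) = 28 - 35*Y (P(Y, k) = -7*(-4 + 5*Y) = 28 - 35*Y)
b(E) = 83 (b(E) = (216 + (28 - 35*(-1))) - 196 = (216 + (28 + 35)) - 196 = (216 + 63) - 196 = 279 - 196 = 83)
t - b(p) = 53430 - 1*83 = 53430 - 83 = 53347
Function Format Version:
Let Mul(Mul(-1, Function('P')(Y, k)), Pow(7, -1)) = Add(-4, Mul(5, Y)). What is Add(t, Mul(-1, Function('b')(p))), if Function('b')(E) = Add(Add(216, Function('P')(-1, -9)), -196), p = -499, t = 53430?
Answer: 53347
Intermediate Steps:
Function('P')(Y, k) = Add(28, Mul(-35, Y)) (Function('P')(Y, k) = Mul(-7, Add(-4, Mul(5, Y))) = Add(28, Mul(-35, Y)))
Function('b')(E) = 83 (Function('b')(E) = Add(Add(216, Add(28, Mul(-35, -1))), -196) = Add(Add(216, Add(28, 35)), -196) = Add(Add(216, 63), -196) = Add(279, -196) = 83)
Add(t, Mul(-1, Function('b')(p))) = Add(53430, Mul(-1, 83)) = Add(53430, -83) = 53347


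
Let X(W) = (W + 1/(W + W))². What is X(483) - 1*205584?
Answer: 25854020137/933156 ≈ 27706.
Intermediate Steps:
X(W) = (W + 1/(2*W))²
X(483) - 1*205584 = (¼)*(1 + 2*483²)²/483² - 1*205584 = (¼)*(1/233289)*(1 + 2*233289)² - 205584 = (¼)*(1/233289)*(1 + 466578)² - 205584 = (¼)*(1/233289)*466579² - 205584 = (¼)*(1/233289)*217695963241 - 205584 = 217695963241/933156 - 205584 = 25854020137/933156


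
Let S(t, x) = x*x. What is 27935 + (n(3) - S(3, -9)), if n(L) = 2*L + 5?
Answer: 27865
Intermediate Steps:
n(L) = 5 + 2*L
S(t, x) = x²
27935 + (n(3) - S(3, -9)) = 27935 + ((5 + 2*3) - 1*(-9)²) = 27935 + ((5 + 6) - 1*81) = 27935 + (11 - 81) = 27935 - 70 = 27865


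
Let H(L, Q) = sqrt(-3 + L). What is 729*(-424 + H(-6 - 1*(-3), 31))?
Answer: -309096 + 729*I*sqrt(6) ≈ -3.091e+5 + 1785.7*I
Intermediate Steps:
729*(-424 + H(-6 - 1*(-3), 31)) = 729*(-424 + sqrt(-3 + (-6 - 1*(-3)))) = 729*(-424 + sqrt(-3 + (-6 + 3))) = 729*(-424 + sqrt(-3 - 3)) = 729*(-424 + sqrt(-6)) = 729*(-424 + I*sqrt(6)) = -309096 + 729*I*sqrt(6)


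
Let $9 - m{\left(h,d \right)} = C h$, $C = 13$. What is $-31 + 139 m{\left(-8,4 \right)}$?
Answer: $15676$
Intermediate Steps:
$m{\left(h,d \right)} = 9 - 13 h$
$-31 + 139 m{\left(-8,4 \right)} = -31 + 139 \left(9 - -104\right) = -31 + 139 \left(9 + 104\right) = -31 + 139 \cdot 113 = -31 + 15707 = 15676$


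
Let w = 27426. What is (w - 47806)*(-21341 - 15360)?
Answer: 747966380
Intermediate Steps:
(w - 47806)*(-21341 - 15360) = (27426 - 47806)*(-21341 - 15360) = -20380*(-36701) = 747966380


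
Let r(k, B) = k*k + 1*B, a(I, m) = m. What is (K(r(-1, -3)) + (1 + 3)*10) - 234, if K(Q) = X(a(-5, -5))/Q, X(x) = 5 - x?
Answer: -199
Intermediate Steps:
r(k, B) = B + k**2 (r(k, B) = k**2 + B = B + k**2)
K(Q) = 10/Q (K(Q) = (5 - 1*(-5))/Q = (5 + 5)/Q = 10/Q)
(K(r(-1, -3)) + (1 + 3)*10) - 234 = (10/(-3 + (-1)**2) + (1 + 3)*10) - 234 = (10/(-3 + 1) + 4*10) - 234 = (10/(-2) + 40) - 234 = (10*(-1/2) + 40) - 234 = (-5 + 40) - 234 = 35 - 234 = -199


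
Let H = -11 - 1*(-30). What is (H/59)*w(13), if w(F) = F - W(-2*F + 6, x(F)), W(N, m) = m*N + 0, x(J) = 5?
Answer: 2147/59 ≈ 36.390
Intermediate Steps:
W(N, m) = N*m (W(N, m) = N*m + 0 = N*m)
H = 19 (H = -11 + 30 = 19)
w(F) = -30 + 11*F (w(F) = F - (-2*F + 6)*5 = F - (6 - 2*F)*5 = F - (30 - 10*F) = F + (-30 + 10*F) = -30 + 11*F)
(H/59)*w(13) = (19/59)*(-30 + 11*13) = (19*(1/59))*(-30 + 143) = (19/59)*113 = 2147/59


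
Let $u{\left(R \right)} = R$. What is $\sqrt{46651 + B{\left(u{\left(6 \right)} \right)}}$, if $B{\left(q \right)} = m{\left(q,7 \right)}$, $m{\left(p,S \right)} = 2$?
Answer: $\sqrt{46653} \approx 215.99$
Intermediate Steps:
$B{\left(q \right)} = 2$
$\sqrt{46651 + B{\left(u{\left(6 \right)} \right)}} = \sqrt{46651 + 2} = \sqrt{46653}$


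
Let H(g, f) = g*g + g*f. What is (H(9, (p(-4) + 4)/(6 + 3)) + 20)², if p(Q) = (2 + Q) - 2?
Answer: 10201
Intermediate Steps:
p(Q) = Q
H(g, f) = g² + f*g
(H(9, (p(-4) + 4)/(6 + 3)) + 20)² = (9*((-4 + 4)/(6 + 3) + 9) + 20)² = (9*(0/9 + 9) + 20)² = (9*(0*(⅑) + 9) + 20)² = (9*(0 + 9) + 20)² = (9*9 + 20)² = (81 + 20)² = 101² = 10201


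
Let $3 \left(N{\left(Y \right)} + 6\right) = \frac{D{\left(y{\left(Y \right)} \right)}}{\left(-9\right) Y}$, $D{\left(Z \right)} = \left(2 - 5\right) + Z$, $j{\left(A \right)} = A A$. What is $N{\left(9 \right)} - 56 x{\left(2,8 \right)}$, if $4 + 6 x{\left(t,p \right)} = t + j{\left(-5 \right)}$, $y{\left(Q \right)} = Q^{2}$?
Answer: $- \frac{17900}{81} \approx -220.99$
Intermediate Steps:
$j{\left(A \right)} = A^{2}$
$x{\left(t,p \right)} = \frac{7}{2} + \frac{t}{6}$ ($x{\left(t,p \right)} = - \frac{2}{3} + \frac{t + \left(-5\right)^{2}}{6} = - \frac{2}{3} + \frac{t + 25}{6} = - \frac{2}{3} + \frac{25 + t}{6} = - \frac{2}{3} + \left(\frac{25}{6} + \frac{t}{6}\right) = \frac{7}{2} + \frac{t}{6}$)
$D{\left(Z \right)} = -3 + Z$ ($D{\left(Z \right)} = \left(2 - 5\right) + Z = -3 + Z$)
$N{\left(Y \right)} = -6 - \frac{-3 + Y^{2}}{27 Y}$ ($N{\left(Y \right)} = -6 + \frac{\left(-3 + Y^{2}\right) \frac{1}{\left(-9\right) Y}}{3} = -6 + \frac{\left(-3 + Y^{2}\right) \left(- \frac{1}{9 Y}\right)}{3} = -6 + \frac{\left(- \frac{1}{9}\right) \frac{1}{Y} \left(-3 + Y^{2}\right)}{3} = -6 - \frac{-3 + Y^{2}}{27 Y}$)
$N{\left(9 \right)} - 56 x{\left(2,8 \right)} = \left(-6 - \frac{1}{3} + \frac{1}{9 \cdot 9}\right) - 56 \left(\frac{7}{2} + \frac{1}{6} \cdot 2\right) = \left(-6 - \frac{1}{3} + \frac{1}{9} \cdot \frac{1}{9}\right) - 56 \left(\frac{7}{2} + \frac{1}{3}\right) = \left(-6 - \frac{1}{3} + \frac{1}{81}\right) - \frac{644}{3} = - \frac{512}{81} - \frac{644}{3} = - \frac{17900}{81}$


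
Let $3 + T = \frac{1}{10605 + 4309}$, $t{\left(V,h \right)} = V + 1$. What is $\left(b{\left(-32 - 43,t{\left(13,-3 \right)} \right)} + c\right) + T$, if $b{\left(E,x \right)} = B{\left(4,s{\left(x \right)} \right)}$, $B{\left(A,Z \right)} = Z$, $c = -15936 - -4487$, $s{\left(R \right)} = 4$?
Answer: $- \frac{170735471}{14914} \approx -11448.0$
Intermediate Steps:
$c = -11449$ ($c = -15936 + 4487 = -11449$)
$t{\left(V,h \right)} = 1 + V$
$b{\left(E,x \right)} = 4$
$T = - \frac{44741}{14914}$ ($T = -3 + \frac{1}{10605 + 4309} = -3 + \frac{1}{14914} = - \frac{44741}{14914} \approx -2.9999$)
$\left(b{\left(-32 - 43,t{\left(13,-3 \right)} \right)} + c\right) + T = \left(4 - 11449\right) - \frac{44741}{14914} = -11445 - \frac{44741}{14914} = - \frac{170735471}{14914}$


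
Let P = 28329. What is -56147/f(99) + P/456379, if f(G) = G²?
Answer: -329177392/58090527 ≈ -5.6666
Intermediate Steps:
-56147/f(99) + P/456379 = -56147/(99²) + 28329/456379 = -56147/9801 + 28329*(1/456379) = -56147*1/9801 + 4047/65197 = -56147/9801 + 4047/65197 = -329177392/58090527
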